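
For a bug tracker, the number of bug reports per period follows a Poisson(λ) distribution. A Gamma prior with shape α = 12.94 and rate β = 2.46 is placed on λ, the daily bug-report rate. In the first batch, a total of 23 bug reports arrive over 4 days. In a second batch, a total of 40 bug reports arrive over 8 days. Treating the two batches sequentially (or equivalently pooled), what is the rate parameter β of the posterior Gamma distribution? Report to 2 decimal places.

With a Gamma(shape α, rate β) prior, the Poisson likelihood is conjugate: the posterior is Gamma(α + ΣXᵢ, β + n).
After batch 1: Gamma(α+S, β+n) = Gamma(12.94+23, 2.46+4) = Gamma(35.94, 6.46).
After batch 2: Gamma(α+S, β+n) = Gamma(35.94+40, 6.46+8) = Gamma(75.94, 14.46).
Posterior β = 14.46.

14.46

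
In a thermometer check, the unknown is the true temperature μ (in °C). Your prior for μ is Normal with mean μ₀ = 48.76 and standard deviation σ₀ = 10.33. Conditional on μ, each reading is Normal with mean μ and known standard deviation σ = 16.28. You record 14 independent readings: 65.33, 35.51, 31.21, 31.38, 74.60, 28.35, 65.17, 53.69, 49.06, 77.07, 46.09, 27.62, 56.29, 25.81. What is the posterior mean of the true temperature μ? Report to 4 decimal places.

For Normal data with known variance σ², a Normal(μ₀, σ₀²) prior on μ is conjugate. Posterior precision = 1/σ₀² + n/σ²; posterior mean is the precision-weighted average of μ₀ and x̄.
Σxᵢ = 65.33 + 35.51 + 31.21 + 31.38 + 74.60 + 28.35 + 65.17 + 53.69 + 49.06 + 77.07 + 46.09 + 27.62 + 56.29 + 25.81 = 667.18, so n·x̄ = 667.18.
σ₀² = 10.33² = 106.7089, σ² = 16.28² = 265.0384; σ² + n·σ₀² = 265.0384 + 14·106.7089 = 1758.963.
Posterior mean = (μ₀/σ₀² + n·x̄/σ²)/(1/σ₀² + n/σ²) = (σ²·μ₀ + σ₀²·n·x̄)/(σ² + n·σ₀²) = (265.0384·48.76 + 106.7089·667.18)/1758.963 = 84117.316286/1758.963 = 47.8221.

47.8221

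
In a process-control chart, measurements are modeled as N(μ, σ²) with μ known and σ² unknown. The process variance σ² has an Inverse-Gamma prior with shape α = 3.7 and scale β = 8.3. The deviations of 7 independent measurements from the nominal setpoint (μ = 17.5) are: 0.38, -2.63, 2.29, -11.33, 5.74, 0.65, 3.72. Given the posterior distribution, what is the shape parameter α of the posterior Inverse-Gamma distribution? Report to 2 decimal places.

With known mean μ and an Inverse-Gamma(α, β) prior on σ², the Normal likelihood is conjugate: posterior is Inv-Gamma(α + n/2, β + Σ(xᵢ−μ)²/2).
Σ(xᵢ−μ)² = (0.38)² + (-2.63)² + (2.29)² + (-11.33)² + (5.74)² + (0.65)² + (3.72)² = 187.8828.
Posterior: Inv-Gamma(3.7 + 7/2, 8.3 + 187.8828/2) = Inv-Gamma(7.20, 102.24140).
Posterior α = 7.20.

7.20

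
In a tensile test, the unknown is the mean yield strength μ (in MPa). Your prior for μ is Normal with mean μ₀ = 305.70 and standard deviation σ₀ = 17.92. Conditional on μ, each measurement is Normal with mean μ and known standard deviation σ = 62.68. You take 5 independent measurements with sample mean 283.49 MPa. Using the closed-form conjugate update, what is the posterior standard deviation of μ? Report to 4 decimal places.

For Normal data with known variance σ², a Normal(μ₀, σ₀²) prior on μ is conjugate. Posterior precision = 1/σ₀² + n/σ²; posterior mean is the precision-weighted average of μ₀ and x̄.
σ₀² = 17.92² = 321.1264, σ² = 62.68² = 3928.7824; σ² + n·σ₀² = 3928.7824 + 5·321.1264 = 5534.4144.
Posterior precision = 1/σ₀² + n/σ² = 1/321.1264 + 5/3928.7824 = (σ² + n·σ₀²)/(σ₀²σ²) = 5534.4144/(321.1264·3928.7824); posterior variance σₙ² = σ₀²σ²/(σ² + n·σ₀²) = 321.1264·3928.7824/5534.4144 = 227.961923.
Posterior SD = √σₙ² = √(321.1264·3928.7824/5534.4144) = 15.0984.

15.0984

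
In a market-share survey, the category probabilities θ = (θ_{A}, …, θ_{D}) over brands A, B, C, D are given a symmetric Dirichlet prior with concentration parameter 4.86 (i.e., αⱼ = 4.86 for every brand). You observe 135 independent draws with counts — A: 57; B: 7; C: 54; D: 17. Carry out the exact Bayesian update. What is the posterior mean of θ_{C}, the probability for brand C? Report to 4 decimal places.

The Dirichlet prior is conjugate to the Multinomial likelihood: each posterior αⱼ = prior αⱼ + observed count nⱼ.
Posterior concentration: (61.86, 11.86, 58.86, 21.86), total = 154.44.
E[θ_{C}|data] = α_{C}/Σα = 58.86/154.44 = 0.3811.

0.3811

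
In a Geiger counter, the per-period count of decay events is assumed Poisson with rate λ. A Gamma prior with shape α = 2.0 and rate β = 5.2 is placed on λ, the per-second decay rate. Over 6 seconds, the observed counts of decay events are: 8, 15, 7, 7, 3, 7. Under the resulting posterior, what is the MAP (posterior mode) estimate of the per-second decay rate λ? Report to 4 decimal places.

With a Gamma(shape α, rate β) prior, the Poisson likelihood is conjugate: the posterior is Gamma(α + ΣXᵢ, β + n).
Sum of counts S = 47 over n = 6 seconds.
Posterior: Gamma(α+S, β+n) = Gamma(2.0+47, 5.2+6) = Gamma(49.0, 11.2).
Mode of Gamma(α,β) for α≥1 is (α−1)/β = 48.0/11.2 = 4.2857.

4.2857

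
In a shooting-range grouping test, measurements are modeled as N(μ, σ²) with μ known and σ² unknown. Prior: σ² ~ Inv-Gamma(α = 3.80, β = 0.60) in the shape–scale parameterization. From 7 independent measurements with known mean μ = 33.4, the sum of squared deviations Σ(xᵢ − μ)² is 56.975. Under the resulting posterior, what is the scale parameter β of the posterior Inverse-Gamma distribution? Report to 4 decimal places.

29.0875

With known mean μ and an Inverse-Gamma(α, β) prior on σ², the Normal likelihood is conjugate: posterior is Inv-Gamma(α + n/2, β + Σ(xᵢ−μ)²/2).
Posterior: Inv-Gamma(3.80 + 7/2, 0.60 + 56.975/2) = Inv-Gamma(7.30, 29.0875).
Posterior β = 29.0875.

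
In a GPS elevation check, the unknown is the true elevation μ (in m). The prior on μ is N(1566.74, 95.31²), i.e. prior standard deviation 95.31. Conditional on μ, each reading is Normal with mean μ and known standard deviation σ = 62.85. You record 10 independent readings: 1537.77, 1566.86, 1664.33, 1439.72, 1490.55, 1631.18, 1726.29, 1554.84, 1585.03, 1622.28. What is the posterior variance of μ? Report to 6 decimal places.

For Normal data with known variance σ², a Normal(μ₀, σ₀²) prior on μ is conjugate. Posterior precision = 1/σ₀² + n/σ²; posterior mean is the precision-weighted average of μ₀ and x̄.
σ₀² = 95.31² = 9083.9961, σ² = 62.85² = 3950.1225; σ² + n·σ₀² = 3950.1225 + 10·9083.9961 = 94790.0835.
Posterior precision = 1/σ₀² + n/σ² = 1/9083.9961 + 10/3950.1225 = (σ² + n·σ₀²)/(σ₀²σ²) = 94790.0835/(9083.9961·3950.1225); posterior variance σₙ² = σ₀²σ²/(σ² + n·σ₀²) = 9083.9961·3950.1225/94790.0835 = 378.551174.

378.551174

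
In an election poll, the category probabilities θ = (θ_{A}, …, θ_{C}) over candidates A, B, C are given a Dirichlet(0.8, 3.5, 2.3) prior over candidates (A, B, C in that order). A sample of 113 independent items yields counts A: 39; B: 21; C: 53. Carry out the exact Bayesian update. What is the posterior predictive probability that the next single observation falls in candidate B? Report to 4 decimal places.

0.2048

The Dirichlet prior is conjugate to the Multinomial likelihood: each posterior αⱼ = prior αⱼ + observed count nⱼ.
Posterior concentration: (39.8, 24.5, 55.3), total = 119.6.
P(next = B | data) = α_{B}/Σα = 0.2048.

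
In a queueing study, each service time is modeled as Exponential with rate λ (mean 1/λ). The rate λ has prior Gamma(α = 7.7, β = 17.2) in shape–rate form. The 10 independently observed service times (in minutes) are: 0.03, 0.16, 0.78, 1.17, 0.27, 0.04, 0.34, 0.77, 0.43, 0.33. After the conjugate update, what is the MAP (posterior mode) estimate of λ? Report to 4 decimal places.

With a Gamma(shape α, rate β) prior on the exponential rate λ, the posterior after n observations with total T = Σxᵢ is Gamma(α+n, β+T).
Sum of observations T = 4.32 minutes; n = 10.
Posterior: Gamma(7.7+10, 17.2+4.32) = Gamma(17.7, 21.52).
Mode = (α−1)/β = 0.7760.

0.7760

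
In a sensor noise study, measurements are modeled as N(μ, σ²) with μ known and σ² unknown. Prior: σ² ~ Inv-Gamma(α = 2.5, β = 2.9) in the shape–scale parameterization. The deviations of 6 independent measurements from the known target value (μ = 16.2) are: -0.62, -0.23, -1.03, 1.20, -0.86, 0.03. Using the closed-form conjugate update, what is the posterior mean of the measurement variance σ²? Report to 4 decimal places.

1.0532

With known mean μ and an Inverse-Gamma(α, β) prior on σ², the Normal likelihood is conjugate: posterior is Inv-Gamma(α + n/2, β + Σ(xᵢ−μ)²/2).
Σ(xᵢ−μ)² = (-0.62)² + (-0.23)² + (-1.03)² + (1.20)² + (-0.86)² + (0.03)² = 3.6787.
Posterior: Inv-Gamma(2.5 + 6/2, 2.9 + 3.6787/2) = Inv-Gamma(5.50, 4.73935).
E[σ²|data] = β/(α−1) = 4.73935/4.50 = 1.0532.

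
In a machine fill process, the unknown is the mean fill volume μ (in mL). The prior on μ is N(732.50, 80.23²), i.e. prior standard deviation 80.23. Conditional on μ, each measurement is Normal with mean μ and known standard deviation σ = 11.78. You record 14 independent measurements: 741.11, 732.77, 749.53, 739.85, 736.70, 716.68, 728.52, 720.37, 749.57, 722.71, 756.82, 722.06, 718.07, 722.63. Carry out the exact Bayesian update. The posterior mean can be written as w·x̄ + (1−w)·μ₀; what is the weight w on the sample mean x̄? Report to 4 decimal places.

0.9985

For Normal data with known variance σ², a Normal(μ₀, σ₀²) prior on μ is conjugate. Posterior precision = 1/σ₀² + n/σ²; posterior mean is the precision-weighted average of μ₀ and x̄.
σ₀² = 80.23² = 6436.8529, σ² = 11.78² = 138.7684. Prior precision 1/σ₀² = 1/6436.8529; data precision n/σ² = 14/138.7684.
w = (n/σ²)/(1/σ₀² + n/σ²) = n·σ₀²/(σ² + n·σ₀²) = 14·6436.8529/(138.7684 + 14·6436.8529) = 90115.9406/90254.709 = 0.9985.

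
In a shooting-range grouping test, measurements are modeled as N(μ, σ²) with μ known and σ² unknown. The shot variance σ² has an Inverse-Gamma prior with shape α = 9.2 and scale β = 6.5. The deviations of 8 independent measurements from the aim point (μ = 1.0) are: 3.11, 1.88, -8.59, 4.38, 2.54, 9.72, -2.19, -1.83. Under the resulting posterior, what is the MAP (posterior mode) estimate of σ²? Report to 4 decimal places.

8.0371

With known mean μ and an Inverse-Gamma(α, β) prior on σ², the Normal likelihood is conjugate: posterior is Inv-Gamma(α + n/2, β + Σ(xᵢ−μ)²/2).
Σ(xᵢ−μ)² = (3.11)² + (1.88)² + (-8.59)² + (4.38)² + (2.54)² + (9.72)² + (-2.19)² + (-1.83)² = 215.2540.
Posterior: Inv-Gamma(9.2 + 8/2, 6.5 + 215.2540/2) = Inv-Gamma(13.20, 114.12700).
Mode = β/(α+1) = 114.12700/14.20 = 8.0371.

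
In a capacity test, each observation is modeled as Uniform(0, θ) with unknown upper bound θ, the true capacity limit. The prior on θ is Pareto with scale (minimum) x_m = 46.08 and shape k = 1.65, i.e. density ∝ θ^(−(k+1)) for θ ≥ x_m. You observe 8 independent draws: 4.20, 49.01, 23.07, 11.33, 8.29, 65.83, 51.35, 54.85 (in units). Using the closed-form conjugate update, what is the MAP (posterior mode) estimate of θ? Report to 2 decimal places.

A Pareto(scale x_m, shape k) prior on the upper bound θ of Uniform(0, θ) is conjugate: posterior is Pareto(max(x_m, max xᵢ), k + n).
Sample maximum = 65.83; prior scale x_m = 46.08 → posterior scale = max = 65.83.
Posterior shape = 1.65 + 8 = 9.65.
The Pareto density is decreasing on [x_m, ∞), so the mode is x_m = 65.83.

65.83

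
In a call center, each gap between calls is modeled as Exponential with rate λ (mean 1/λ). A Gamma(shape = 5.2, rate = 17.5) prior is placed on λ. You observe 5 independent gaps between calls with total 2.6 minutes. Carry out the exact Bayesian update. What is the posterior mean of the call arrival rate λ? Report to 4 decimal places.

With a Gamma(shape α, rate β) prior on the exponential rate λ, the posterior after n observations with total T = Σxᵢ is Gamma(α+n, β+T).
Posterior: Gamma(5.2+5, 17.5+2.6) = Gamma(10.2, 20.1).
Posterior mean of λ = α/β = 10.2/20.1 = 0.5075.

0.5075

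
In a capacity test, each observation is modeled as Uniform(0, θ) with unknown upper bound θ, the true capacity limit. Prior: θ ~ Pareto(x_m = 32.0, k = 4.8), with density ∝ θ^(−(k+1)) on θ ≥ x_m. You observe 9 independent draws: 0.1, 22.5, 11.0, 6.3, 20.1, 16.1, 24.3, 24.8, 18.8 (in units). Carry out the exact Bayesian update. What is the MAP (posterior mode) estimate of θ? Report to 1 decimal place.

A Pareto(scale x_m, shape k) prior on the upper bound θ of Uniform(0, θ) is conjugate: posterior is Pareto(max(x_m, max xᵢ), k + n).
Sample maximum = 24.8; prior scale x_m = 32.0 → posterior scale = max = 32.0.
Posterior shape = 4.8 + 9 = 13.8.
The Pareto density is decreasing on [x_m, ∞), so the mode is x_m = 32.0.

32.0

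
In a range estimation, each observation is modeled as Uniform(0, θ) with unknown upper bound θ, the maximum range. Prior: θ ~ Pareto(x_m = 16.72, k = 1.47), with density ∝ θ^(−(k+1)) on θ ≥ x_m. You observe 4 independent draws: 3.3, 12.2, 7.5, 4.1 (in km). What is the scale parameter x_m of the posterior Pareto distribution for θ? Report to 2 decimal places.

16.72

A Pareto(scale x_m, shape k) prior on the upper bound θ of Uniform(0, θ) is conjugate: posterior is Pareto(max(x_m, max xᵢ), k + n).
Sample maximum = 12.2; prior scale x_m = 16.72 → posterior scale = max = 16.72.
Posterior shape = 1.47 + 4 = 5.47.
Posterior scale x_m = 16.72.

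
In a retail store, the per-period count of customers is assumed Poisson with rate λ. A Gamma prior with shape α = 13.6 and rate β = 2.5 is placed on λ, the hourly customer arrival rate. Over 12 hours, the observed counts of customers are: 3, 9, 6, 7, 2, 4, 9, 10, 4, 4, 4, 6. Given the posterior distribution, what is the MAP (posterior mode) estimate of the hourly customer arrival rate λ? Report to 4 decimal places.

5.5586

With a Gamma(shape α, rate β) prior, the Poisson likelihood is conjugate: the posterior is Gamma(α + ΣXᵢ, β + n).
Sum of counts S = 68 over n = 12 hours.
Posterior: Gamma(α+S, β+n) = Gamma(13.6+68, 2.5+12) = Gamma(81.6, 14.5).
Mode of Gamma(α,β) for α≥1 is (α−1)/β = 80.6/14.5 = 5.5586.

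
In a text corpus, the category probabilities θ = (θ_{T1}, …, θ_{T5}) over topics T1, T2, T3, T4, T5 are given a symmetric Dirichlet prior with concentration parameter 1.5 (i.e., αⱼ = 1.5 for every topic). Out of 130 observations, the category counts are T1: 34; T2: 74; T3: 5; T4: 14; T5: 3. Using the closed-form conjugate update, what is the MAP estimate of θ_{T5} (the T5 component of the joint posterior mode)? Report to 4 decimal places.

0.0264

The Dirichlet prior is conjugate to the Multinomial likelihood: each posterior αⱼ = prior αⱼ + observed count nⱼ.
Posterior concentration: (35.5, 75.5, 6.5, 15.5, 4.5), total = 137.5.
Joint mode component: (α_{T5}−1)/(Σα−K) = 3.5/132.5 = 0.0264.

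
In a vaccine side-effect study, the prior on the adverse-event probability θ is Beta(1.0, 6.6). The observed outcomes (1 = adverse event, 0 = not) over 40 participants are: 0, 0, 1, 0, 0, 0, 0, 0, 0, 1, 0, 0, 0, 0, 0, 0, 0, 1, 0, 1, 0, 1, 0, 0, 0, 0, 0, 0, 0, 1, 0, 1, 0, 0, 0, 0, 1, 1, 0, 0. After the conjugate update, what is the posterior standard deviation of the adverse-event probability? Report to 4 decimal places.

The Beta prior is conjugate to a Binomial/Bernoulli likelihood; the update adds successes to α and failures to β.
Posterior: Beta(α+k, β+n−k) = Beta(1.0+9, 6.6+31) = Beta(10.0, 37.6).
Var = αβ/((α+β)²(α+β+1)) = 10.0·37.6/(47.6²·48.6) = 0.00341458; SD = √0.00341458 = 0.0584.

0.0584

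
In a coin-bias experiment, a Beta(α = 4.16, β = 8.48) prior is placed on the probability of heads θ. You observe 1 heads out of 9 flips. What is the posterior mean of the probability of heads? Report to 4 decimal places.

0.2384

The Beta prior is conjugate to a Binomial/Bernoulli likelihood; the update adds successes to α and failures to β.
Posterior: Beta(α+k, β+n−k) = Beta(4.16+1, 8.48+8) = Beta(5.16, 16.48).
Posterior mean = α/(α+β) = 5.16/21.64 = 0.2384.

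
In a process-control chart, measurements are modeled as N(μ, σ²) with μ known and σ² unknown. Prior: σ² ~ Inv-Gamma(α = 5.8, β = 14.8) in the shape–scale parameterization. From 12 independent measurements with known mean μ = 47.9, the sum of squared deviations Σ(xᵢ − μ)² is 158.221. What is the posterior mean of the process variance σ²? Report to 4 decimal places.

8.6954

With known mean μ and an Inverse-Gamma(α, β) prior on σ², the Normal likelihood is conjugate: posterior is Inv-Gamma(α + n/2, β + Σ(xᵢ−μ)²/2).
Posterior: Inv-Gamma(5.8 + 12/2, 14.8 + 158.221/2) = Inv-Gamma(11.80, 93.9105).
E[σ²|data] = β/(α−1) = 93.9105/10.80 = 8.6954.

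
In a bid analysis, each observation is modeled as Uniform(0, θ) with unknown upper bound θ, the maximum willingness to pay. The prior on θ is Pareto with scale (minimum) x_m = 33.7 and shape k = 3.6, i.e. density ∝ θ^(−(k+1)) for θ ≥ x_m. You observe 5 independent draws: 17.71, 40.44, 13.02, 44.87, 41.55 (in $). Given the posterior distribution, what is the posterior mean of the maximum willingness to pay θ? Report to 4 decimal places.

50.7739

A Pareto(scale x_m, shape k) prior on the upper bound θ of Uniform(0, θ) is conjugate: posterior is Pareto(max(x_m, max xᵢ), k + n).
Sample maximum = 44.87; prior scale x_m = 33.7 → posterior scale = max = 44.87.
Posterior shape = 3.6 + 5 = 8.6.
E[θ|data] = k·x_m/(k−1) = 8.6·44.87/7.6 = 50.7739.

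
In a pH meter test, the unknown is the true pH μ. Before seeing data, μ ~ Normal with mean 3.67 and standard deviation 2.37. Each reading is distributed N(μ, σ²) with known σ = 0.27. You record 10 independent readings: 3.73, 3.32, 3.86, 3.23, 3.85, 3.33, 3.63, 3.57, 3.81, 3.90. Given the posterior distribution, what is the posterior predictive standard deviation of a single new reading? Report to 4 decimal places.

0.2832

For Normal data with known variance σ², a Normal(μ₀, σ₀²) prior on μ is conjugate. Posterior precision = 1/σ₀² + n/σ²; posterior mean is the precision-weighted average of μ₀ and x̄.
σ₀² = 2.37² = 5.6169, σ² = 0.27² = 0.0729; σ² + n·σ₀² = 0.0729 + 10·5.6169 = 56.2419.
Posterior precision = 1/σ₀² + n/σ² = 1/5.6169 + 10/0.0729 = (σ² + n·σ₀²)/(σ₀²σ²) = 56.2419/(5.6169·0.0729); posterior variance σₙ² = σ₀²σ²/(σ² + n·σ₀²) = 5.6169·0.0729/56.2419 = 0.007281.
Predictive variance for one new observation = σₙ² + σ² = 5.6169·0.0729/56.2419 + 0.0729 = σ²·(σ₀² + 56.2419)/56.2419 = 0.0729·61.8588/56.2419 = 0.080181; SD = √(0.0729·61.8588/56.2419) = 0.2832.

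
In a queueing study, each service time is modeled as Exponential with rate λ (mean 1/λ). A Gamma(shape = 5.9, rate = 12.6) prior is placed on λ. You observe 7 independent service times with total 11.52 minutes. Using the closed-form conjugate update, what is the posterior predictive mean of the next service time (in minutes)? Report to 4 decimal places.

With a Gamma(shape α, rate β) prior on the exponential rate λ, the posterior after n observations with total T = Σxᵢ is Gamma(α+n, β+T).
Posterior: Gamma(5.9+7, 12.6+11.52) = Gamma(12.9, 24.12).
The predictive distribution for the next observation is Lomax; its mean is β/(α−1) = 24.12/11.9 = 2.0269.

2.0269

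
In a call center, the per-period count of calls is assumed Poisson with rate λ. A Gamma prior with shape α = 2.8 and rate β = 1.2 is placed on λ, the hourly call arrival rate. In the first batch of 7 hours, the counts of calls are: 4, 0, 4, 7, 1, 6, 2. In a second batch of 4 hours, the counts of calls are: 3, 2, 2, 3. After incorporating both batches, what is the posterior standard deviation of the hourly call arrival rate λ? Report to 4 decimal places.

With a Gamma(shape α, rate β) prior, the Poisson likelihood is conjugate: the posterior is Gamma(α + ΣXᵢ, β + n).
Batch 1: sum of counts S = 24 over n = 7 hours.
After batch 1: Gamma(α+S, β+n) = Gamma(2.8+24, 1.2+7) = Gamma(26.8, 8.2).
Batch 2: sum of counts S = 10 over n = 4 hours.
After batch 2: Gamma(α+S, β+n) = Gamma(26.8+10, 8.2+4) = Gamma(36.8, 12.2).
SD = √α/β = √36.8/12.2 = 0.4972.

0.4972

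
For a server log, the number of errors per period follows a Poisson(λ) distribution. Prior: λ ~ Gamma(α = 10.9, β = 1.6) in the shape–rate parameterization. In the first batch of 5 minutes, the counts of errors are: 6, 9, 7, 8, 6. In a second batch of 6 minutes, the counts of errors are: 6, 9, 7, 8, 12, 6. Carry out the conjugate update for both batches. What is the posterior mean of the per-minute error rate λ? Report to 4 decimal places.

With a Gamma(shape α, rate β) prior, the Poisson likelihood is conjugate: the posterior is Gamma(α + ΣXᵢ, β + n).
Batch 1: sum of counts S = 36 over n = 5 minutes.
After batch 1: Gamma(α+S, β+n) = Gamma(10.9+36, 1.6+5) = Gamma(46.9, 6.6).
Batch 2: sum of counts S = 48 over n = 6 minutes.
After batch 2: Gamma(α+S, β+n) = Gamma(46.9+48, 6.6+6) = Gamma(94.9, 12.6).
Posterior mean = α/β = 94.9/12.6 = 7.5317.

7.5317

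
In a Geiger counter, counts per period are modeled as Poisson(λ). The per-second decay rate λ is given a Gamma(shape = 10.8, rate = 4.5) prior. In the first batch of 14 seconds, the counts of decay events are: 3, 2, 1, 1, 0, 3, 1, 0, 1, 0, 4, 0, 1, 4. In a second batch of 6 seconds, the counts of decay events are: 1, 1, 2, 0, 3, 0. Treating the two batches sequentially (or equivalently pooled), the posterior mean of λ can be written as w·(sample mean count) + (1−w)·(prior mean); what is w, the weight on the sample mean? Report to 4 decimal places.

With a Gamma(shape α, rate β) prior, the Poisson likelihood is conjugate: the posterior is Gamma(α + ΣXᵢ, β + n).
Total number of seconds: n = 14 + 6 = 20.
Posterior mean = (α₀+S)/(β₀+n) = [n/(β₀+n)]·(S/n) + [β₀/(β₀+n)]·(α₀/β₀), so only n and β₀ enter the weight.
Weight on data w = n/(β₀+n) = 20/(4.5+20) = 20/24.5 = 0.8163.

0.8163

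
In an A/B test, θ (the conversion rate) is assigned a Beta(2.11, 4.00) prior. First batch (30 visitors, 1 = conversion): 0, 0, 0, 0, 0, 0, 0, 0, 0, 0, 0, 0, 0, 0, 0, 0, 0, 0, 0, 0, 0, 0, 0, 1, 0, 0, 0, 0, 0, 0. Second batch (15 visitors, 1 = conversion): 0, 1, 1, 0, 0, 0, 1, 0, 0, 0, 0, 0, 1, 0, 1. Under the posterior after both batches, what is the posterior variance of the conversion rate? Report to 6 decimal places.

0.002562

The Beta prior is conjugate to a Binomial/Bernoulli likelihood; the update adds successes to α and failures to β.
After batch 1: Beta(2.11+1, 4.00+29) = Beta(3.11, 33.00).
After batch 2: Beta(3.11+5, 33.00+10) = Beta(8.11, 43.00).
Var = αβ/((α+β)²(α+β+1)) = 8.11·43.00/(51.11²·52.11) = 0.002562.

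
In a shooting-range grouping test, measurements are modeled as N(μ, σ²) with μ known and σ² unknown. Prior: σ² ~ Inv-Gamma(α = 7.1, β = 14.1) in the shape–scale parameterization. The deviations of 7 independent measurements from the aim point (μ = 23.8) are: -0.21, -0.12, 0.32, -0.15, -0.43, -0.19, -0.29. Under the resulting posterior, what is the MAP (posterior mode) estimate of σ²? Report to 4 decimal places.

With known mean μ and an Inverse-Gamma(α, β) prior on σ², the Normal likelihood is conjugate: posterior is Inv-Gamma(α + n/2, β + Σ(xᵢ−μ)²/2).
Σ(xᵢ−μ)² = (-0.21)² + (-0.12)² + (0.32)² + (-0.15)² + (-0.43)² + (-0.19)² + (-0.29)² = 0.4885.
Posterior: Inv-Gamma(7.1 + 7/2, 14.1 + 0.4885/2) = Inv-Gamma(10.60, 14.34425).
Mode = β/(α+1) = 14.34425/11.60 = 1.2366.

1.2366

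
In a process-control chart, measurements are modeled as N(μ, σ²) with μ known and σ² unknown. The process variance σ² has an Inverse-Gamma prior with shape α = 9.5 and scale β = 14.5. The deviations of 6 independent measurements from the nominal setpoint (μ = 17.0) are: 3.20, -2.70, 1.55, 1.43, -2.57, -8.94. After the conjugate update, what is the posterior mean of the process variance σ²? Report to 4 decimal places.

With known mean μ and an Inverse-Gamma(α, β) prior on σ², the Normal likelihood is conjugate: posterior is Inv-Gamma(α + n/2, β + Σ(xᵢ−μ)²/2).
Σ(xᵢ−μ)² = (3.20)² + (-2.70)² + (1.55)² + (1.43)² + (-2.57)² + (-8.94)² = 108.5059.
Posterior: Inv-Gamma(9.5 + 6/2, 14.5 + 108.5059/2) = Inv-Gamma(12.50, 68.75295).
E[σ²|data] = β/(α−1) = 68.75295/11.50 = 5.9785.

5.9785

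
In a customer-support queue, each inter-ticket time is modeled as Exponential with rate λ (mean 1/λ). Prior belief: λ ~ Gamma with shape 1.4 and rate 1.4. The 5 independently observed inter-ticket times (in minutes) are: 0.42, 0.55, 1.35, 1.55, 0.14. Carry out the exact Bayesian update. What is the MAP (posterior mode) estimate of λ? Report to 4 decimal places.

With a Gamma(shape α, rate β) prior on the exponential rate λ, the posterior after n observations with total T = Σxᵢ is Gamma(α+n, β+T).
Sum of observations T = 4.01 minutes; n = 5.
Posterior: Gamma(1.4+5, 1.4+4.01) = Gamma(6.4, 5.41).
Mode = (α−1)/β = 0.9982.

0.9982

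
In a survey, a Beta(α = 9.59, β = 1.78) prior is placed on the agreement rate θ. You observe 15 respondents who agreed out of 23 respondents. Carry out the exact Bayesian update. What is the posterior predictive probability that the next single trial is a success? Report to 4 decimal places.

0.7154

The Beta prior is conjugate to a Binomial/Bernoulli likelihood; the update adds successes to α and failures to β.
Posterior: Beta(α+k, β+n−k) = Beta(9.59+15, 1.78+8) = Beta(24.59, 9.78).
For a single future Bernoulli trial, P(success | data) = α/(α+β) = 0.7154.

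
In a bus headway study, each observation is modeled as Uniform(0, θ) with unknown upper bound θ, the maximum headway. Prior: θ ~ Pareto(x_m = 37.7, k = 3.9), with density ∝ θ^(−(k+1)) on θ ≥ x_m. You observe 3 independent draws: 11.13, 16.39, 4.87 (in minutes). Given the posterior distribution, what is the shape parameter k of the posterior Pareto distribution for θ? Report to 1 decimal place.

A Pareto(scale x_m, shape k) prior on the upper bound θ of Uniform(0, θ) is conjugate: posterior is Pareto(max(x_m, max xᵢ), k + n).
Sample maximum = 16.39; prior scale x_m = 37.7 → posterior scale = max = 37.70.
Posterior shape = 3.9 + 3 = 6.9.
Posterior shape k = 6.9.

6.9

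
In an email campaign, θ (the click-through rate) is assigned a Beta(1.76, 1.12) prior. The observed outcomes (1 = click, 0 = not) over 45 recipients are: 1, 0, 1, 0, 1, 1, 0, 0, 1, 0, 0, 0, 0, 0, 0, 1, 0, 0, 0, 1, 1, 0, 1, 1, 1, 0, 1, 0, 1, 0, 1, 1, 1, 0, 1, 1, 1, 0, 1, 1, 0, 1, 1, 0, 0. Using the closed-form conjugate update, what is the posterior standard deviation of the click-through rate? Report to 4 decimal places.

0.0715

The Beta prior is conjugate to a Binomial/Bernoulli likelihood; the update adds successes to α and failures to β.
Posterior: Beta(α+k, β+n−k) = Beta(1.76+23, 1.12+22) = Beta(24.76, 23.12).
Var = αβ/((α+β)²(α+β+1)) = 24.76·23.12/(47.88²·48.88) = 0.00510857; SD = √0.00510857 = 0.0715.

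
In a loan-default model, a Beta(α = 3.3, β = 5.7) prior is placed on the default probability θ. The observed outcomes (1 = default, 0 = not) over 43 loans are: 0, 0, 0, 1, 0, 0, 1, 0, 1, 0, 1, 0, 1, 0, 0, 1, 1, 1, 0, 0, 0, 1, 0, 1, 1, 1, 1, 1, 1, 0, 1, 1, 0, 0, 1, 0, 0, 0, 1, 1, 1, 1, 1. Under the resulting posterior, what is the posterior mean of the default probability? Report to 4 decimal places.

The Beta prior is conjugate to a Binomial/Bernoulli likelihood; the update adds successes to α and failures to β.
Posterior: Beta(α+k, β+n−k) = Beta(3.3+23, 5.7+20) = Beta(26.3, 25.7).
Posterior mean = α/(α+β) = 26.3/52.0 = 0.5058.

0.5058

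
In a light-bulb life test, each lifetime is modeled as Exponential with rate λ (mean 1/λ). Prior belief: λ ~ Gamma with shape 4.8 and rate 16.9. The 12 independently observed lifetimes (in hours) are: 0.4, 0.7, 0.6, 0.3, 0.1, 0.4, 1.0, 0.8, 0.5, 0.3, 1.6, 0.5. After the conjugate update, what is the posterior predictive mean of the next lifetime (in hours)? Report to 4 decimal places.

1.5253

With a Gamma(shape α, rate β) prior on the exponential rate λ, the posterior after n observations with total T = Σxᵢ is Gamma(α+n, β+T).
Sum of observations T = 7.2 hours; n = 12.
Posterior: Gamma(4.8+12, 16.9+7.2) = Gamma(16.8, 24.1).
The predictive distribution for the next observation is Lomax; its mean is β/(α−1) = 24.1/15.8 = 1.5253.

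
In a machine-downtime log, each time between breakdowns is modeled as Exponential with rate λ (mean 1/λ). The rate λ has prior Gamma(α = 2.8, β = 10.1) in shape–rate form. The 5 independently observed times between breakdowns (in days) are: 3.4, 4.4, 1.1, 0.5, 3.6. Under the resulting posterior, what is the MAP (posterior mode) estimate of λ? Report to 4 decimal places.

0.2944

With a Gamma(shape α, rate β) prior on the exponential rate λ, the posterior after n observations with total T = Σxᵢ is Gamma(α+n, β+T).
Sum of observations T = 13.0 days; n = 5.
Posterior: Gamma(2.8+5, 10.1+13.0) = Gamma(7.8, 23.1).
Mode = (α−1)/β = 0.2944.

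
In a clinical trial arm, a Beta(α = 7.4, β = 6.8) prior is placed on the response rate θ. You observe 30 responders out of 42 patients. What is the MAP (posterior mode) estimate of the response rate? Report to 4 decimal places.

0.6716

The Beta prior is conjugate to a Binomial/Bernoulli likelihood; the update adds successes to α and failures to β.
Posterior: Beta(α+k, β+n−k) = Beta(7.4+30, 6.8+12) = Beta(37.4, 18.8).
Mode of Beta(a,b) for a,b>1 is (a−1)/(a+b−2) = 36.4/54.2 = 0.6716.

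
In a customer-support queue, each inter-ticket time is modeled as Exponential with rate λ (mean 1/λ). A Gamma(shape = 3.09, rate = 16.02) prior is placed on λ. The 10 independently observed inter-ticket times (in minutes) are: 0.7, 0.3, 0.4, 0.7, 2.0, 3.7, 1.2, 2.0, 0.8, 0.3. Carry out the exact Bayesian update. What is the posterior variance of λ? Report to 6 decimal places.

With a Gamma(shape α, rate β) prior on the exponential rate λ, the posterior after n observations with total T = Σxᵢ is Gamma(α+n, β+T).
Sum of observations T = 12.1 minutes; n = 10.
Posterior: Gamma(3.09+10, 16.02+12.1) = Gamma(13.09, 28.12).
Var = α/β² = 0.016554.

0.016554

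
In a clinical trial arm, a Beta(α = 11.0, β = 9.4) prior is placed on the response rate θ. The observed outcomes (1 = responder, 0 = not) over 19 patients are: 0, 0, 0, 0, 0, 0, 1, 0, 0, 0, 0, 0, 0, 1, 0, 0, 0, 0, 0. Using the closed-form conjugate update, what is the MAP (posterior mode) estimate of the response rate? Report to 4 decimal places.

The Beta prior is conjugate to a Binomial/Bernoulli likelihood; the update adds successes to α and failures to β.
Posterior: Beta(α+k, β+n−k) = Beta(11.0+2, 9.4+17) = Beta(13.0, 26.4).
Mode of Beta(a,b) for a,b>1 is (a−1)/(a+b−2) = 12.0/37.4 = 0.3209.

0.3209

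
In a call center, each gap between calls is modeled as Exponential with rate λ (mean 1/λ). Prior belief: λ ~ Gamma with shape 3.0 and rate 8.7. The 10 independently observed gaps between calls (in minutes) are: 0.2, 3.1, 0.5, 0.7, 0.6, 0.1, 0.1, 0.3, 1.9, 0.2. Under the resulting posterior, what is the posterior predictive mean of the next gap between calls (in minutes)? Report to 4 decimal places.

With a Gamma(shape α, rate β) prior on the exponential rate λ, the posterior after n observations with total T = Σxᵢ is Gamma(α+n, β+T).
Sum of observations T = 7.7 minutes; n = 10.
Posterior: Gamma(3.0+10, 8.7+7.7) = Gamma(13.0, 16.4).
The predictive distribution for the next observation is Lomax; its mean is β/(α−1) = 16.4/12.0 = 1.3667.

1.3667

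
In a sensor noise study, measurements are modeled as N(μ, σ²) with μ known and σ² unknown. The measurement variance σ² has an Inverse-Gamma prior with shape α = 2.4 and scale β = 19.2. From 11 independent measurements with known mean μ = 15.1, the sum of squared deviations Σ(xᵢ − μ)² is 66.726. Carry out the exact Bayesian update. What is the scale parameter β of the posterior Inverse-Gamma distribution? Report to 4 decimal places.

52.5630

With known mean μ and an Inverse-Gamma(α, β) prior on σ², the Normal likelihood is conjugate: posterior is Inv-Gamma(α + n/2, β + Σ(xᵢ−μ)²/2).
Posterior: Inv-Gamma(2.4 + 11/2, 19.2 + 66.726/2) = Inv-Gamma(7.90, 52.5630).
Posterior β = 52.5630.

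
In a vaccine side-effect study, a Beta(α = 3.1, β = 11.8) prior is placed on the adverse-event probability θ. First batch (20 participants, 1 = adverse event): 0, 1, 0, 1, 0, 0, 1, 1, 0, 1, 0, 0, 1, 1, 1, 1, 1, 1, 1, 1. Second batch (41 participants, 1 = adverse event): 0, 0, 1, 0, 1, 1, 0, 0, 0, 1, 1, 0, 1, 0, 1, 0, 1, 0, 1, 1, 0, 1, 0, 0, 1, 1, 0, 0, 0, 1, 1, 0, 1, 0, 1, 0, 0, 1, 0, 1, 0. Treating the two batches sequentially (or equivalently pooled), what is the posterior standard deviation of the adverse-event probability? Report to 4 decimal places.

The Beta prior is conjugate to a Binomial/Bernoulli likelihood; the update adds successes to α and failures to β.
After batch 1: Beta(3.1+13, 11.8+7) = Beta(16.1, 18.8).
After batch 2: Beta(16.1+19, 18.8+22) = Beta(35.1, 40.8).
Var = αβ/((α+β)²(α+β+1)) = 35.1·40.8/(75.9²·76.9) = 0.00323264; SD = √0.00323264 = 0.0569.

0.0569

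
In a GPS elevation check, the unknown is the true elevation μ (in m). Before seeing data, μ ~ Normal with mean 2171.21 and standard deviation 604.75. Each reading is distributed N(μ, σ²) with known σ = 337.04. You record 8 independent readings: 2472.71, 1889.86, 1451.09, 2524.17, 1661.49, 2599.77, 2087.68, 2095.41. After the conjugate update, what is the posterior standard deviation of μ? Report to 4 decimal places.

116.9136

For Normal data with known variance σ², a Normal(μ₀, σ₀²) prior on μ is conjugate. Posterior precision = 1/σ₀² + n/σ²; posterior mean is the precision-weighted average of μ₀ and x̄.
σ₀² = 604.75² = 365722.5625, σ² = 337.04² = 113595.9616; σ² + n·σ₀² = 113595.9616 + 8·365722.5625 = 3039376.4616.
Posterior precision = 1/σ₀² + n/σ² = 1/365722.5625 + 8/113595.9616 = (σ² + n·σ₀²)/(σ₀²σ²) = 3039376.4616/(365722.5625·113595.9616); posterior variance σₙ² = σ₀²σ²/(σ² + n·σ₀²) = 365722.5625·113595.9616/3039376.4616 = 13668.792494.
Posterior SD = √σₙ² = √(365722.5625·113595.9616/3039376.4616) = 116.9136.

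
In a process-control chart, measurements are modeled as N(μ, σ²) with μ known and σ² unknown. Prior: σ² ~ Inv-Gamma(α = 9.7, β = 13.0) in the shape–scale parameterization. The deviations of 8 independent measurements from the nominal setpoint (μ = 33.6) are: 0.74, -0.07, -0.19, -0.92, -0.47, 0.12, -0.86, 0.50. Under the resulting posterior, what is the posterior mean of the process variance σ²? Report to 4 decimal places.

With known mean μ and an Inverse-Gamma(α, β) prior on σ², the Normal likelihood is conjugate: posterior is Inv-Gamma(α + n/2, β + Σ(xᵢ−μ)²/2).
Σ(xᵢ−μ)² = (0.74)² + (-0.07)² + (-0.19)² + (-0.92)² + (-0.47)² + (0.12)² + (-0.86)² + (0.50)² = 2.6599.
Posterior: Inv-Gamma(9.7 + 8/2, 13.0 + 2.6599/2) = Inv-Gamma(13.70, 14.32995).
E[σ²|data] = β/(α−1) = 14.32995/12.70 = 1.1283.

1.1283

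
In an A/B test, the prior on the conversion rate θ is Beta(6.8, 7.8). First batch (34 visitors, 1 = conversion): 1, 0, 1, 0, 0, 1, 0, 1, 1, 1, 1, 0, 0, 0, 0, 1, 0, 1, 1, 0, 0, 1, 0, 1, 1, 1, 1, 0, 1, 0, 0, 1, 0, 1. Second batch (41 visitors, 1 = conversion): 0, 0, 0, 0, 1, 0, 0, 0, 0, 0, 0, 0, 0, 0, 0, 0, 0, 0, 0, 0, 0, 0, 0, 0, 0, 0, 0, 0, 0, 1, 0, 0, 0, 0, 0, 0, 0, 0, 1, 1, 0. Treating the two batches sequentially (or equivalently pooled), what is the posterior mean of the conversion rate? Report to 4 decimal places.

The Beta prior is conjugate to a Binomial/Bernoulli likelihood; the update adds successes to α and failures to β.
After batch 1: Beta(6.8+18, 7.8+16) = Beta(24.8, 23.8).
After batch 2: Beta(24.8+4, 23.8+37) = Beta(28.8, 60.8).
Posterior mean = α/(α+β) = 28.8/89.6 = 0.3214.

0.3214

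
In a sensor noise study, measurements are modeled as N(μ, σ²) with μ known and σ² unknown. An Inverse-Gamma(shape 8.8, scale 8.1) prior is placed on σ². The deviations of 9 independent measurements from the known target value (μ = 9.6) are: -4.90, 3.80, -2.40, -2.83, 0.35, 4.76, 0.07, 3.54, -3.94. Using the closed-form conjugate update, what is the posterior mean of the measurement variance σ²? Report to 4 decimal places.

4.8479

With known mean μ and an Inverse-Gamma(α, β) prior on σ², the Normal likelihood is conjugate: posterior is Inv-Gamma(α + n/2, β + Σ(xᵢ−μ)²/2).
Σ(xᵢ−μ)² = (-4.90)² + (3.80)² + (-2.40)² + (-2.83)² + (0.35)² + (4.76)² + (0.07)² + (3.54)² + (-3.94)² = 103.0591.
Posterior: Inv-Gamma(8.8 + 9/2, 8.1 + 103.0591/2) = Inv-Gamma(13.30, 59.62955).
E[σ²|data] = β/(α−1) = 59.62955/12.30 = 4.8479.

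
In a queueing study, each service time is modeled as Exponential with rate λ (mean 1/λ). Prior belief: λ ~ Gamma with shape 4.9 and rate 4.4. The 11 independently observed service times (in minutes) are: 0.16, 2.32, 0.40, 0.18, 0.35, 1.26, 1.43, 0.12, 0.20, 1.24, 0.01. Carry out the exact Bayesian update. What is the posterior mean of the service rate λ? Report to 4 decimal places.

With a Gamma(shape α, rate β) prior on the exponential rate λ, the posterior after n observations with total T = Σxᵢ is Gamma(α+n, β+T).
Sum of observations T = 7.67 minutes; n = 11.
Posterior: Gamma(4.9+11, 4.4+7.67) = Gamma(15.9, 12.07).
Posterior mean of λ = α/β = 15.9/12.07 = 1.3173.

1.3173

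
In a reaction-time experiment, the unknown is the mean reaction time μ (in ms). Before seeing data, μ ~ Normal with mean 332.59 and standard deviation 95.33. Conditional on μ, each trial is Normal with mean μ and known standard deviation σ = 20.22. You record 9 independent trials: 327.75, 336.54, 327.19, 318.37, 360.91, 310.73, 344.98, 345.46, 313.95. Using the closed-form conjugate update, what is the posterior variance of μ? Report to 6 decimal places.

For Normal data with known variance σ², a Normal(μ₀, σ₀²) prior on μ is conjugate. Posterior precision = 1/σ₀² + n/σ²; posterior mean is the precision-weighted average of μ₀ and x̄.
σ₀² = 95.33² = 9087.8089, σ² = 20.22² = 408.8484; σ² + n·σ₀² = 408.8484 + 9·9087.8089 = 82199.1285.
Posterior precision = 1/σ₀² + n/σ² = 1/9087.8089 + 9/408.8484 = (σ² + n·σ₀²)/(σ₀²σ²) = 82199.1285/(9087.8089·408.8484); posterior variance σₙ² = σ₀²σ²/(σ² + n·σ₀²) = 9087.8089·408.8484/82199.1285 = 45.201649.

45.201649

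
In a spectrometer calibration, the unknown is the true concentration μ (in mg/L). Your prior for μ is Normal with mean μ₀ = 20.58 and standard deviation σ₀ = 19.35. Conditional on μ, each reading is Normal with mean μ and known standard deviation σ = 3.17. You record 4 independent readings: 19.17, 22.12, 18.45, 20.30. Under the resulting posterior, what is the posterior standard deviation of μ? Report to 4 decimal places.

1.5797

For Normal data with known variance σ², a Normal(μ₀, σ₀²) prior on μ is conjugate. Posterior precision = 1/σ₀² + n/σ²; posterior mean is the precision-weighted average of μ₀ and x̄.
σ₀² = 19.35² = 374.4225, σ² = 3.17² = 10.0489; σ² + n·σ₀² = 10.0489 + 4·374.4225 = 1507.7389.
Posterior precision = 1/σ₀² + n/σ² = 1/374.4225 + 4/10.0489 = (σ² + n·σ₀²)/(σ₀²σ²) = 1507.7389/(374.4225·10.0489); posterior variance σₙ² = σ₀²σ²/(σ² + n·σ₀²) = 374.4225·10.0489/1507.7389 = 2.495481.
Posterior SD = √σₙ² = √(374.4225·10.0489/1507.7389) = 1.5797.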